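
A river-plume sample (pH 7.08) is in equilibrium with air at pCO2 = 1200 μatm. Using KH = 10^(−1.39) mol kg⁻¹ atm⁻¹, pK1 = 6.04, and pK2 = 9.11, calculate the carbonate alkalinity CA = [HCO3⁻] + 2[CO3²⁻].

[CO2*] = KH · pCO2 = 10^(−1.39) × 1200×10^-6 = 4.889×10^-5 mol/kg
α₀ = 1/(1 + K1/[H⁺] + K1K2/[H⁺]²) = 1/(1 + 10^+1.04 + 10^-0.99) = 0.08287
DIC = [CO2*]/α₀ = 4.889×10^-5 / 0.08287 = 0.5899 mmol/kg
CA = (α₁ + 2α₂)·DIC = (0.9087 + 2×0.008480) × 0.5899 = 0.546 mmol/kg

CA = 0.546 mmol/kg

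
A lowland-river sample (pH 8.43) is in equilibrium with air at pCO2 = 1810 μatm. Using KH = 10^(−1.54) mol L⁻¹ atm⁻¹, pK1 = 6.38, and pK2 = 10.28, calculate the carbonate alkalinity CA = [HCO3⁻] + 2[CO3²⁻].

[CO2*] = KH · pCO2 = 10^(−1.54) × 1810×10^-6 = 5.220×10^-5 mol/L
α₀ = 1/(1 + K1/[H⁺] + K1K2/[H⁺]²) = 1/(1 + 10^+2.05 + 10^+0.20) = 0.008712
DIC = [CO2*]/α₀ = 5.220×10^-5 / 0.008712 = 5.992 mmol/L
CA = (α₁ + 2α₂)·DIC = (0.9775 + 2×0.01381) × 5.992 = 6.02 mmol/L

CA = 6.02 mmol/L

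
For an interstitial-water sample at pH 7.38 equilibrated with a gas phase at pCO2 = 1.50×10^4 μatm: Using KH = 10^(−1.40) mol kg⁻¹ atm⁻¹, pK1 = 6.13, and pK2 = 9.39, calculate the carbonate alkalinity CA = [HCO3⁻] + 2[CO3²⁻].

CA = 10.8 mmol/kg

[CO2*] = KH · pCO2 = 10^(−1.40) × 1.50×10^4×10^-6 = 5.972×10^-4 mol/kg
α₀ = 1/(1 + K1/[H⁺] + K1K2/[H⁺]²) = 1/(1 + 10^+1.25 + 10^-0.76) = 0.05275
DIC = [CO2*]/α₀ = 5.972×10^-4 / 0.05275 = 11.32 mmol/kg
CA = (α₁ + 2α₂)·DIC = (0.9381 + 2×0.009167) × 11.32 = 10.8 mmol/kg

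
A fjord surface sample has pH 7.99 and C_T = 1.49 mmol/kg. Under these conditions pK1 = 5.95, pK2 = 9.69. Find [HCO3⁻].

α₁ = 1 / (1 + [H⁺]/K1 + K2/[H⁺]) = 1 / (1 + 10^-2.04 + 10^-1.70)
   = 1 / (1 + 0.0091201 + 0.019953) = 1/1.0291 = 0.9717
[HCO3⁻] = α₁ × DIC = 0.9717 × 1.49 = 1.45 mmol/kg

[HCO3⁻] = 1.45 mmol/kg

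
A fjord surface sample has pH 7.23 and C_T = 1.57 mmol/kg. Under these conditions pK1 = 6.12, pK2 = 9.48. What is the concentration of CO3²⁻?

[CO3²⁻] = 8.15 μmol/kg

α₂ = 1 / (1 + [H⁺]/K2 + [H⁺]²/(K1K2)) = 1 / (1 + 10^+2.25 + 10^+1.14)
   = 1 / (1 + 177.83 + 13.804) = 1/192.63 = 0.005191
[CO3²⁻] = α₂ × DIC = 0.005191 × 1.57 = 0.00815 mmol/kg = 8.15 μmol/kg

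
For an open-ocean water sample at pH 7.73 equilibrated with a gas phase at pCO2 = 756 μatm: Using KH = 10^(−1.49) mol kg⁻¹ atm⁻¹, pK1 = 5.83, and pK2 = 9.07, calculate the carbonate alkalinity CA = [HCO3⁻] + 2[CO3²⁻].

CA = 2.12 mmol/kg

[CO2*] = KH · pCO2 = 10^(−1.49) × 756×10^-6 = 2.446×10^-5 mol/kg
α₀ = 1/(1 + K1/[H⁺] + K1K2/[H⁺]²) = 1/(1 + 10^+1.90 + 10^+0.56) = 0.01190
DIC = [CO2*]/α₀ = 2.446×10^-5 / 0.01190 = 2.057 mmol/kg
CA = (α₁ + 2α₂)·DIC = (0.9449 + 2×0.04319) × 2.057 = 2.12 mmol/kg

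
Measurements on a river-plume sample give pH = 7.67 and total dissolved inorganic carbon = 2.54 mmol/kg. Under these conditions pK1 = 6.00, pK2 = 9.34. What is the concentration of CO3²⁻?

[CO3²⁻] = 0.0521 mmol/kg

α₂ = 1 / (1 + [H⁺]/K2 + [H⁺]²/(K1K2)) = 1 / (1 + 10^+1.67 + 10^+0.00)
   = 1 / (1 + 46.774 + 1.0000) = 1/48.774 = 0.02050
[CO3²⁻] = α₂ × DIC = 0.02050 × 2.54 = 0.0521 mmol/kg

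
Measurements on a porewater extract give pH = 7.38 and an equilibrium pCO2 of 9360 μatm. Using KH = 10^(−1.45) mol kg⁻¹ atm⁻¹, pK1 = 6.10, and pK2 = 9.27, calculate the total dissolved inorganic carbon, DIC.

DIC = 6.74 mmol/kg

[CO2*] = KH · pCO2 = 10^(−1.45) × 9360×10^-6 = 3.321×10^-4 mol/kg
α₀ = 1/(1 + K1/[H⁺] + K1K2/[H⁺]²) = 1/(1 + 10^+1.28 + 10^-0.61) = 0.04926
DIC = [CO2*]/α₀ = 3.321×10^-4 / 0.04926 = 6.74 mmol/kg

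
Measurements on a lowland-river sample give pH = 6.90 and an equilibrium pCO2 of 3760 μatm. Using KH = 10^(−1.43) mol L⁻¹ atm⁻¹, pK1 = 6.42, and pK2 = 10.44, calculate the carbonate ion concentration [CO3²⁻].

[CO2*] = KH · pCO2 = 10^(−1.43) × 3760×10^-6 = 1.397×10^-4 mol/L
α₀ = 1/(1 + K1/[H⁺] + K1K2/[H⁺]²) = 1/(1 + 10^+0.48 + 10^-3.06) = 0.2487
DIC = [CO2*]/α₀ = 1.397×10^-4 / 0.2487 = 0.5617 mmol/L
[CO3²⁻] = α₂·DIC; α₂ = 0.0002166, so [CO3²⁻] = 0.0002166 × 0.5617 = 0.000122 mmol/L = 0.122 μmol/L

[CO3²⁻] = 0.122 μmol/L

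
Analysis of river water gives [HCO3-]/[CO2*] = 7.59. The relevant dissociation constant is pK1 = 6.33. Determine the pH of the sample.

From K1 = [H⁺][HCO3-]/[CO2*]:  pH = pK1 + log₁₀([HCO3-]/[CO2*])
log₁₀(7.59) = +0.880
pH = 6.33 + (+0.880) = 7.21

pH = 7.21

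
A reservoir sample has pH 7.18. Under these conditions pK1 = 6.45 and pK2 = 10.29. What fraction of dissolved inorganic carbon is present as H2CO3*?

α₀ = 0.157

α₀ = 1 / (1 + K1/[H⁺] + K1K2/[H⁺]²) = 1 / (1 + 10^+0.73 + 10^-2.38)
   = 1 / (1 + 5.3703 + 0.0041687) = 1/6.3745 = 0.1569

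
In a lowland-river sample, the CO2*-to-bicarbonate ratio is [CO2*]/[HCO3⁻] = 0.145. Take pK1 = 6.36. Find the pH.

pH = 7.20

From K1 = [H⁺][HCO3⁻]/[CO2*]:  pH = pK1 − log₁₀([CO2*]/[HCO3⁻])
log₁₀(0.145) = -0.839
pH = 6.36 − (-0.839) = 7.20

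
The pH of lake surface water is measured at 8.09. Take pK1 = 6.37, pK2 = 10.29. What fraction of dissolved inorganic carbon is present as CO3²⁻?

α₂ = 1 / (1 + [H⁺]/K2 + [H⁺]²/(K1K2)) = 1 / (1 + 10^+2.20 + 10^+0.48)
   = 1 / (1 + 158.49 + 3.0200) = 1/162.51 = 0.006153

α₂ = 0.00615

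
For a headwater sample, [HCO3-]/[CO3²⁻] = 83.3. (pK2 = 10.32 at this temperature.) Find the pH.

From K2 = [H⁺][CO3²⁻]/[HCO3-]:  pH = pK2 − log₁₀([HCO3-]/[CO3²⁻])
log₁₀(83.3) = +1.921
pH = 10.32 − (+1.921) = 8.40

pH = 8.40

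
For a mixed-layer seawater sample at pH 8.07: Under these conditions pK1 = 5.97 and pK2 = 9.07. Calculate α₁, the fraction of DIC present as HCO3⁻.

α₁ = 0.903

α₁ = 1 / (1 + [H⁺]/K1 + K2/[H⁺]) = 1 / (1 + 10^-2.10 + 10^-1.00)
   = 1 / (1 + 0.0079433 + 0.10000) = 1/1.1079 = 0.9026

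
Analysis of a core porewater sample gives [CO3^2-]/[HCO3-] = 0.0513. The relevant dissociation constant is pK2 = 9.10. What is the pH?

From K2 = [H⁺][CO3^2-]/[HCO3-]:  pH = pK2 + log₁₀([CO3^2-]/[HCO3-])
log₁₀(0.0513) = -1.290
pH = 9.10 + (-1.290) = 7.81

pH = 7.81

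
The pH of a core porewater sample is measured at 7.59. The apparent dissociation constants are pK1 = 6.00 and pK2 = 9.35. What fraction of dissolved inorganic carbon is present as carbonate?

α₂ = 1 / (1 + [H⁺]/K2 + [H⁺]²/(K1K2)) = 1 / (1 + 10^+1.76 + 10^+0.17)
   = 1 / (1 + 57.544 + 1.4791) = 1/60.023 = 0.01666

α₂ = 0.0167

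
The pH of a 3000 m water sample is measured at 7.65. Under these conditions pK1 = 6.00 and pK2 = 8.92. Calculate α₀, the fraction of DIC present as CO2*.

α₀ = 1 / (1 + K1/[H⁺] + K1K2/[H⁺]²) = 1 / (1 + 10^+1.65 + 10^+0.38)
   = 1 / (1 + 44.668 + 2.3988) = 1/48.067 = 0.02080

α₀ = 0.0208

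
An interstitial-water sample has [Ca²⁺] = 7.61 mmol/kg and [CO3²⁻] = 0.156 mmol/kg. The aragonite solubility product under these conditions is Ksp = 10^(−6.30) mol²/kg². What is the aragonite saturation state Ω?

Ω = 2.37

Ksp = 10^(−6.30) = 5.012×10^-7
Ω = [Ca²⁺][CO3²⁻]/Ksp = (7.61×10^-3)(0.156×10^-3) / 5.012×10^-7 = 2.37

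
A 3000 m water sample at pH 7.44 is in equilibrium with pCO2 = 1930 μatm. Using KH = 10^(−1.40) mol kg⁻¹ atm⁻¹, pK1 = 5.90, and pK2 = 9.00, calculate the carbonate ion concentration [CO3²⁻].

[CO2*] = KH · pCO2 = 10^(−1.40) × 1930×10^-6 = 7.683×10^-5 mol/kg
α₀ = 1/(1 + K1/[H⁺] + K1K2/[H⁺]²) = 1/(1 + 10^+1.54 + 10^-0.02) = 0.02730
DIC = [CO2*]/α₀ = 7.683×10^-5 / 0.02730 = 2.814 mmol/kg
[CO3²⁻] = α₂·DIC; α₂ = 0.02607, so [CO3²⁻] = 0.02607 × 2.814 = 0.0734 mmol/kg

[CO3²⁻] = 0.0734 mmol/kg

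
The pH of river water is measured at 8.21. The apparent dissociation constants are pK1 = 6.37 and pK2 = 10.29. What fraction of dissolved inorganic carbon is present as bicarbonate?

α₁ = 0.978

α₁ = 1 / (1 + [H⁺]/K1 + K2/[H⁺]) = 1 / (1 + 10^-1.84 + 10^-2.08)
   = 1 / (1 + 0.014454 + 0.0083176) = 1/1.0228 = 0.9777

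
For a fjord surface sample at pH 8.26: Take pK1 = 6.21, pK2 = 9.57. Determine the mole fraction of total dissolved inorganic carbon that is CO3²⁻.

α₂ = 0.0463

α₂ = 1 / (1 + [H⁺]/K2 + [H⁺]²/(K1K2)) = 1 / (1 + 10^+1.31 + 10^-0.74)
   = 1 / (1 + 20.417 + 0.18197) = 1/21.599 = 0.04630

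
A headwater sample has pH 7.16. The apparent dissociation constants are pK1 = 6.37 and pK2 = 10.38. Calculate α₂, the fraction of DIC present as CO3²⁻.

α₂ = 0.000518

α₂ = 1 / (1 + [H⁺]/K2 + [H⁺]²/(K1K2)) = 1 / (1 + 10^+3.22 + 10^+2.43)
   = 1 / (1 + 1659.6 + 269.15) = 1/1929.7 = 0.0005182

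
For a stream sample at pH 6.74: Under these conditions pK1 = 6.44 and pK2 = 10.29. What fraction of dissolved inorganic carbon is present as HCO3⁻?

α₁ = 0.666

α₁ = 1 / (1 + [H⁺]/K1 + K2/[H⁺]) = 1 / (1 + 10^-0.30 + 10^-3.55)
   = 1 / (1 + 0.50119 + 0.00028184) = 1/1.5015 = 0.6660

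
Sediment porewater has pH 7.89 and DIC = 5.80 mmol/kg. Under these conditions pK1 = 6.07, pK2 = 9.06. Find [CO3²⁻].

α₂ = 1 / (1 + [H⁺]/K2 + [H⁺]²/(K1K2)) = 1 / (1 + 10^+1.17 + 10^-0.65)
   = 1 / (1 + 14.791 + 0.22387) = 1/16.015 = 0.06244
[CO3²⁻] = α₂ × DIC = 0.06244 × 5.80 = 0.362 mmol/kg

[CO3²⁻] = 0.362 mmol/kg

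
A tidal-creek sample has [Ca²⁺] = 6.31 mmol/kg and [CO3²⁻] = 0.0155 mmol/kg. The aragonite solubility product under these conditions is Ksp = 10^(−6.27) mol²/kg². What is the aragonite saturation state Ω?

Ω = 0.182

Ksp = 10^(−6.27) = 5.370×10^-7
Ω = [Ca²⁺][CO3²⁻]/Ksp = (6.31×10^-3)(0.0155×10^-3) / 5.370×10^-7 = 0.182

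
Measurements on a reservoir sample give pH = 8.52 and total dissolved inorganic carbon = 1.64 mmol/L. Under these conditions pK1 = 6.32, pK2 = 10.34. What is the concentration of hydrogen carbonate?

[HCO3⁻] = 1.61 mmol/L

α₁ = 1 / (1 + [H⁺]/K1 + K2/[H⁺]) = 1 / (1 + 10^-2.20 + 10^-1.82)
   = 1 / (1 + 0.0063096 + 0.015136) = 1/1.0214 = 0.9790
[HCO3⁻] = α₁ × DIC = 0.9790 × 1.64 = 1.61 mmol/L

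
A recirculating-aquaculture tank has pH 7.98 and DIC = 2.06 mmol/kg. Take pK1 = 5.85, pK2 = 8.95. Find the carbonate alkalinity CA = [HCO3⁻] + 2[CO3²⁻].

CA = [HCO3⁻] + 2[CO3²⁻] = (α₁ + 2α₂)·DIC
At pH 7.98: [H⁺]/K1 = 10^-2.13 = 0.0074131, K2/[H⁺] = 10^-0.97 = 0.10715
α₁ = 1/(1 + 0.0074131 + 0.10715) = 1/1.1146 = 0.8972; α₂ = α₁·K2/[H⁺] = 0.09614
α₁ + 2α₂ = 1.0895
CA = 1.0895 × 2.06 = 2.24 mmol/kg

CA = 2.24 mmol/kg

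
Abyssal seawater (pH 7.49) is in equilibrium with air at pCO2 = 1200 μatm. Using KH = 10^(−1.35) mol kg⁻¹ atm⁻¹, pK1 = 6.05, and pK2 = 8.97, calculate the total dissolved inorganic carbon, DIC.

DIC = 1.58 mmol/kg

[CO2*] = KH · pCO2 = 10^(−1.35) × 1200×10^-6 = 5.360×10^-5 mol/kg
α₀ = 1/(1 + K1/[H⁺] + K1K2/[H⁺]²) = 1/(1 + 10^+1.44 + 10^-0.04) = 0.03395
DIC = [CO2*]/α₀ = 5.360×10^-5 / 0.03395 = 1.58 mmol/kg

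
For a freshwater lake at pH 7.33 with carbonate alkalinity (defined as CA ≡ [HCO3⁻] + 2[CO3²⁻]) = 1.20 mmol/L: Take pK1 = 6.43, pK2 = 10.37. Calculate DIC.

CA = [HCO3⁻] + 2[CO3²⁻] = (α₁ + 2α₂)·DIC
At pH 7.33: [H⁺]/K1 = 10^-0.90 = 0.12589, K2/[H⁺] = 10^-3.04 = 0.00091201
α₁ = 1/(1 + 0.12589 + 0.00091201) = 1/1.1268 = 0.8875; α₂ = α₁·K2/[H⁺] = 0.0008094
α₁ + 2α₂ = 0.8891
DIC = CA / (α₁ + 2α₂) = 1.20 / 0.8891 = 1.35 mmol/L

DIC = 1.35 mmol/L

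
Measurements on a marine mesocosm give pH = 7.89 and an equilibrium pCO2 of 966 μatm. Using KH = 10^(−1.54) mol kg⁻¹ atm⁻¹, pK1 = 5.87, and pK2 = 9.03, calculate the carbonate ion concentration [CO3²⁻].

[CO3²⁻] = 0.211 mmol/kg

[CO2*] = KH · pCO2 = 10^(−1.54) × 966×10^-6 = 2.786×10^-5 mol/kg
α₀ = 1/(1 + K1/[H⁺] + K1K2/[H⁺]²) = 1/(1 + 10^+2.02 + 10^+0.88) = 0.008826
DIC = [CO2*]/α₀ = 2.786×10^-5 / 0.008826 = 3.156 mmol/kg
[CO3²⁻] = α₂·DIC; α₂ = 0.06695, so [CO3²⁻] = 0.06695 × 3.156 = 0.211 mmol/kg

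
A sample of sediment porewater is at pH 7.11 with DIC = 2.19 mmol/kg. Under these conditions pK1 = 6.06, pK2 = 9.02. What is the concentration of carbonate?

α₂ = 1 / (1 + [H⁺]/K2 + [H⁺]²/(K1K2)) = 1 / (1 + 10^+1.91 + 10^+0.86)
   = 1 / (1 + 81.283 + 7.2444) = 1/89.527 = 0.01117
[CO3²⁻] = α₂ × DIC = 0.01117 × 2.19 = 0.0245 mmol/kg

[CO3²⁻] = 0.0245 mmol/kg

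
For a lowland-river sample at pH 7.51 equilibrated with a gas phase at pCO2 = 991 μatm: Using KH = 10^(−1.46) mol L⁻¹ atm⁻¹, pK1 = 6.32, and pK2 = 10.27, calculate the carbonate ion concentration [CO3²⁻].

[CO3²⁻] = 0.925 μmol/L

[CO2*] = KH · pCO2 = 10^(−1.46) × 991×10^-6 = 3.436×10^-5 mol/L
α₀ = 1/(1 + K1/[H⁺] + K1K2/[H⁺]²) = 1/(1 + 10^+1.19 + 10^-1.57) = 0.06055
DIC = [CO2*]/α₀ = 3.436×10^-5 / 0.06055 = 0.5675 mmol/L
[CO3²⁻] = α₂·DIC; α₂ = 0.001630, so [CO3²⁻] = 0.001630 × 0.5675 = 0.000925 mmol/L = 0.925 μmol/L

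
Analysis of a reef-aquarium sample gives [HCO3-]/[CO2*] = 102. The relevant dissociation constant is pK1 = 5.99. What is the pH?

pH = 8.00

From K1 = [H⁺][HCO3-]/[CO2*]:  pH = pK1 + log₁₀([HCO3-]/[CO2*])
log₁₀(102) = +2.009
pH = 5.99 + (+2.009) = 8.00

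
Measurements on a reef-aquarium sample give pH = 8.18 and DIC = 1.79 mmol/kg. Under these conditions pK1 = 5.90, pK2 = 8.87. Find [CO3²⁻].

[CO3²⁻] = 0.302 mmol/kg

α₂ = 1 / (1 + [H⁺]/K2 + [H⁺]²/(K1K2)) = 1 / (1 + 10^+0.69 + 10^-1.59)
   = 1 / (1 + 4.8978 + 0.025704) = 1/5.9235 = 0.1688
[CO3²⁻] = α₂ × DIC = 0.1688 × 1.79 = 0.302 mmol/kg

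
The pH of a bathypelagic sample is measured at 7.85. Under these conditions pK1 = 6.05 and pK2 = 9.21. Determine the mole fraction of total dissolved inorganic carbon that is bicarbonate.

α₁ = 1 / (1 + [H⁺]/K1 + K2/[H⁺]) = 1 / (1 + 10^-1.80 + 10^-1.36)
   = 1 / (1 + 0.015849 + 0.043652) = 1/1.0595 = 0.9438

α₁ = 0.944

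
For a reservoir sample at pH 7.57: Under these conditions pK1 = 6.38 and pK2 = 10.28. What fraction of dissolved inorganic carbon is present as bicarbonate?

α₁ = 1 / (1 + [H⁺]/K1 + K2/[H⁺]) = 1 / (1 + 10^-1.19 + 10^-2.71)
   = 1 / (1 + 0.064565 + 0.0019498) = 1/1.0665 = 0.9376

α₁ = 0.938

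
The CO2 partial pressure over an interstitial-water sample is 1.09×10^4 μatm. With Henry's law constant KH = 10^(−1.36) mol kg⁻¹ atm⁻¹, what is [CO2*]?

KH = 10^(−1.36) = 4.365×10^-2 mol kg⁻¹ atm⁻¹
[CO2*] = KH · pCO2 = 4.365×10^-2 × 1.09×10^4×10^-6 atm = 4.76×10^-4 mol/kg

[CO2*] = 476 μmol/kg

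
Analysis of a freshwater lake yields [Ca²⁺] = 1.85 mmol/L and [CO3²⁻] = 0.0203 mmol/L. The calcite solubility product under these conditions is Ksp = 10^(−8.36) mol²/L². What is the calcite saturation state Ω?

Ksp = 10^(−8.36) = 4.365×10^-9
Ω = [Ca²⁺][CO3²⁻]/Ksp = (1.85×10^-3)(0.0203×10^-3) / 4.365×10^-9 = 8.60

Ω = 8.60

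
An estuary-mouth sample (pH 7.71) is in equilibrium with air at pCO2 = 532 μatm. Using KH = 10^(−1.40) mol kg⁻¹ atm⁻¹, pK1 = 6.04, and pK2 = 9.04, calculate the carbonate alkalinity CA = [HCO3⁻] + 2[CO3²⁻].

[CO2*] = KH · pCO2 = 10^(−1.40) × 532×10^-6 = 2.118×10^-5 mol/kg
α₀ = 1/(1 + K1/[H⁺] + K1K2/[H⁺]²) = 1/(1 + 10^+1.67 + 10^+0.34) = 0.02002
DIC = [CO2*]/α₀ = 2.118×10^-5 / 0.02002 = 1.058 mmol/kg
CA = (α₁ + 2α₂)·DIC = (0.9362 + 2×0.04379) × 1.058 = 1.08 mmol/kg

CA = 1.08 mmol/kg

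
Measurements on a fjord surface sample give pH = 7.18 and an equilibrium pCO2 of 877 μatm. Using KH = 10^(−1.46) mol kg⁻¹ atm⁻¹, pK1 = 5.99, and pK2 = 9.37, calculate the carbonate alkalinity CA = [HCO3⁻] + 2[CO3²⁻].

CA = 0.477 mmol/kg

[CO2*] = KH · pCO2 = 10^(−1.46) × 877×10^-6 = 3.041×10^-5 mol/kg
α₀ = 1/(1 + K1/[H⁺] + K1K2/[H⁺]²) = 1/(1 + 10^+1.19 + 10^-1.00) = 0.06028
DIC = [CO2*]/α₀ = 3.041×10^-5 / 0.06028 = 0.5044 mmol/kg
CA = (α₁ + 2α₂)·DIC = (0.9337 + 2×0.006028) × 0.5044 = 0.477 mmol/kg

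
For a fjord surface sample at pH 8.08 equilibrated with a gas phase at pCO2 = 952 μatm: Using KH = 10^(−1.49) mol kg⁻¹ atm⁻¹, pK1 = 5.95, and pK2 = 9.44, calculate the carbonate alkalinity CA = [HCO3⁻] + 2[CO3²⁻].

[CO2*] = KH · pCO2 = 10^(−1.49) × 952×10^-6 = 3.081×10^-5 mol/kg
α₀ = 1/(1 + K1/[H⁺] + K1K2/[H⁺]²) = 1/(1 + 10^+2.13 + 10^+0.77) = 0.007053
DIC = [CO2*]/α₀ = 3.081×10^-5 / 0.007053 = 4.368 mmol/kg
CA = (α₁ + 2α₂)·DIC = (0.9514 + 2×0.04153) × 4.368 = 4.52 mmol/kg

CA = 4.52 mmol/kg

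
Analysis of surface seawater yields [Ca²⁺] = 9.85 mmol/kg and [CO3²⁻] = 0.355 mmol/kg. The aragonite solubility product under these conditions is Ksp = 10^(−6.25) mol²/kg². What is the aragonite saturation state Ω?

Ω = 6.22

Ksp = 10^(−6.25) = 5.623×10^-7
Ω = [Ca²⁺][CO3²⁻]/Ksp = (9.85×10^-3)(0.355×10^-3) / 5.623×10^-7 = 6.22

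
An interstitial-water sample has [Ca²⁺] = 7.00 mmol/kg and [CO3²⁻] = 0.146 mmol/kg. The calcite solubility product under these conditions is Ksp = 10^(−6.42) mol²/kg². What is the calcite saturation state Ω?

Ω = 2.69

Ksp = 10^(−6.42) = 3.802×10^-7
Ω = [Ca²⁺][CO3²⁻]/Ksp = (7.00×10^-3)(0.146×10^-3) / 3.802×10^-7 = 2.69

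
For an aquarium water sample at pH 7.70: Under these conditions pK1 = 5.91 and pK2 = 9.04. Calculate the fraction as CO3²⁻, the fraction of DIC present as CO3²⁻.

α₂ = 0.0430

α₂ = 1 / (1 + [H⁺]/K2 + [H⁺]²/(K1K2)) = 1 / (1 + 10^+1.34 + 10^-0.45)
   = 1 / (1 + 21.878 + 0.35481) = 1/23.232 = 0.04304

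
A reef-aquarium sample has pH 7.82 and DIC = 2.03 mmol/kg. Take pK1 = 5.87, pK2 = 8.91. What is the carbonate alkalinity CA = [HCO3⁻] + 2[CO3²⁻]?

CA = [HCO3⁻] + 2[CO3²⁻] = (α₁ + 2α₂)·DIC
At pH 7.82: [H⁺]/K1 = 10^-1.95 = 0.011220, K2/[H⁺] = 10^-1.09 = 0.081283
α₁ = 1/(1 + 0.011220 + 0.081283) = 1/1.0925 = 0.9153; α₂ = α₁·K2/[H⁺] = 0.07440
α₁ + 2α₂ = 1.0641
CA = 1.0641 × 2.03 = 2.16 mmol/kg

CA = 2.16 mmol/kg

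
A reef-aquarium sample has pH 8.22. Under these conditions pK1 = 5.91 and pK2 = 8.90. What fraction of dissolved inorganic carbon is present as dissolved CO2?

α₀ = 1 / (1 + K1/[H⁺] + K1K2/[H⁺]²) = 1 / (1 + 10^+2.31 + 10^+1.63)
   = 1 / (1 + 204.17 + 42.658) = 1/247.83 = 0.004035

α₀ = 0.00403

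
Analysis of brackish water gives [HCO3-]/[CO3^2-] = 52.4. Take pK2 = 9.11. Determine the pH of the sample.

pH = 7.39

From K2 = [H⁺][CO3^2-]/[HCO3-]:  pH = pK2 − log₁₀([HCO3-]/[CO3^2-])
log₁₀(52.4) = +1.719
pH = 9.11 − (+1.719) = 7.39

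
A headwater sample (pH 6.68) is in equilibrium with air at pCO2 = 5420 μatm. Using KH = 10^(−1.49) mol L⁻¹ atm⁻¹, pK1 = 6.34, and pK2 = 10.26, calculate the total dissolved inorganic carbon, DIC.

[CO2*] = KH · pCO2 = 10^(−1.49) × 5420×10^-6 = 1.754×10^-4 mol/L
α₀ = 1/(1 + K1/[H⁺] + K1K2/[H⁺]²) = 1/(1 + 10^+0.34 + 10^-3.24) = 0.3136
DIC = [CO2*]/α₀ = 1.754×10^-4 / 0.3136 = 0.559 mmol/L

DIC = 0.559 mmol/L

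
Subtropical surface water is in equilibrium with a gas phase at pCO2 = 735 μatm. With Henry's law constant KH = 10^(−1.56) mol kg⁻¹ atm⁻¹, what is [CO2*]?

[CO2*] = 20.2 μmol/kg

KH = 10^(−1.56) = 2.754×10^-2 mol kg⁻¹ atm⁻¹
[CO2*] = KH · pCO2 = 2.754×10^-2 × 735×10^-6 atm = 2.02×10^-5 mol/kg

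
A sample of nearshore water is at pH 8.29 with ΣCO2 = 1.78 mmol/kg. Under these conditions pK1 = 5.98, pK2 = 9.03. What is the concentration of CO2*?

[CO2*] = 7.35 μmol/kg

α₀ = 1 / (1 + K1/[H⁺] + K1K2/[H⁺]²) = 1 / (1 + 10^+2.31 + 10^+1.57)
   = 1 / (1 + 204.17 + 37.154) = 1/242.33 = 0.004127
[CO2*] = α₀ × DIC = 0.004127 × 1.78 = 0.00735 mmol/kg = 7.35 μmol/kg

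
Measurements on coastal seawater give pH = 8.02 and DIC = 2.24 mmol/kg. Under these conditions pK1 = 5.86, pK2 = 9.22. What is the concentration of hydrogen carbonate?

α₁ = 1 / (1 + [H⁺]/K1 + K2/[H⁺]) = 1 / (1 + 10^-2.16 + 10^-1.20)
   = 1 / (1 + 0.0069183 + 0.063096) = 1/1.0700 = 0.9346
[HCO3⁻] = α₁ × DIC = 0.9346 × 2.24 = 2.09 mmol/kg

[HCO3⁻] = 2.09 mmol/kg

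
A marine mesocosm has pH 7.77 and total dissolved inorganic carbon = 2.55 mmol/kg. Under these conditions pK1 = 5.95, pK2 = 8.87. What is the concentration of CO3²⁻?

α₂ = 1 / (1 + [H⁺]/K2 + [H⁺]²/(K1K2)) = 1 / (1 + 10^+1.10 + 10^-0.72)
   = 1 / (1 + 12.589 + 0.19055) = 1/13.780 = 0.07257
[CO3²⁻] = α₂ × DIC = 0.07257 × 2.55 = 0.185 mmol/kg

[CO3²⁻] = 0.185 mmol/kg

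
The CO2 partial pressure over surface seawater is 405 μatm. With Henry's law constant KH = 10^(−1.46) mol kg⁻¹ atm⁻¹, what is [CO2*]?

[CO2*] = 14.0 μmol/kg

KH = 10^(−1.46) = 3.467×10^-2 mol kg⁻¹ atm⁻¹
[CO2*] = KH · pCO2 = 3.467×10^-2 × 405×10^-6 atm = 1.40×10^-5 mol/kg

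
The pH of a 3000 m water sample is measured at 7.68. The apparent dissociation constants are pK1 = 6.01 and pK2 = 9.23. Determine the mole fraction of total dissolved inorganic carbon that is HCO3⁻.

α₁ = 1 / (1 + [H⁺]/K1 + K2/[H⁺]) = 1 / (1 + 10^-1.67 + 10^-1.55)
   = 1 / (1 + 0.021380 + 0.028184) = 1/1.0496 = 0.9528

α₁ = 0.953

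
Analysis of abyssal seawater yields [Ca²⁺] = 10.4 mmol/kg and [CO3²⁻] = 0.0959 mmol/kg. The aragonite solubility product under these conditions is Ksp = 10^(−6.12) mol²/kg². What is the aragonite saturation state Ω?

Ω = 1.31

Ksp = 10^(−6.12) = 7.586×10^-7
Ω = [Ca²⁺][CO3²⁻]/Ksp = (10.4×10^-3)(0.0959×10^-3) / 7.586×10^-7 = 1.31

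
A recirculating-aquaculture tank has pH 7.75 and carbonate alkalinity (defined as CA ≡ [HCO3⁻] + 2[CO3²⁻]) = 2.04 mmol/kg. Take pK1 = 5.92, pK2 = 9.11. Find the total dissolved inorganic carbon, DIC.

CA = [HCO3⁻] + 2[CO3²⁻] = (α₁ + 2α₂)·DIC
At pH 7.75: [H⁺]/K1 = 10^-1.83 = 0.014791, K2/[H⁺] = 10^-1.36 = 0.043652
α₁ = 1/(1 + 0.014791 + 0.043652) = 1/1.0584 = 0.9448; α₂ = α₁·K2/[H⁺] = 0.04124
α₁ + 2α₂ = 1.0273
DIC = CA / (α₁ + 2α₂) = 2.04 / 1.0273 = 1.99 mmol/kg

DIC = 1.99 mmol/kg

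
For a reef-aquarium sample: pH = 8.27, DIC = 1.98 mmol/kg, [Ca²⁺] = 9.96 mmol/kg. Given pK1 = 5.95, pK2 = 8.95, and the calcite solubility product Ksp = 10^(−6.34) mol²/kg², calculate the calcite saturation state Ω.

Ω = 7.43

α₂ = 1 / (1 + [H⁺]/K2 + [H⁺]²/(K1K2)) = 1 / (1 + 10^+0.68 + 10^-1.64)
   = 1 / (1 + 4.7863 + 0.022909) = 1/5.8092 = 0.1721
[CO3²⁻] = α₂ × DIC = 0.1721 × 1.98 = 0.3408 mmol/kg
Ksp = 10^(−6.34) = 4.571×10^-7
Ω = [Ca²⁺][CO3²⁻]/Ksp = (9.96×10^-3)(3.408×10^-4) / 4.571×10^-7 = 7.43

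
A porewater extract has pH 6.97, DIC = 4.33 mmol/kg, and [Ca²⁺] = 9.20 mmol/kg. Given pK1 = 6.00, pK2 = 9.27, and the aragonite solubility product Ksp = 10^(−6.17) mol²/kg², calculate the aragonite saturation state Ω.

Ω = 0.266

α₂ = 1 / (1 + [H⁺]/K2 + [H⁺]²/(K1K2)) = 1 / (1 + 10^+2.30 + 10^+1.33)
   = 1 / (1 + 199.53 + 21.380) = 1/221.91 = 0.004506
[CO3²⁻] = α₂ × DIC = 0.004506 × 4.33 = 0.01951 mmol/kg = 19.51 μmol/kg
Ksp = 10^(−6.17) = 6.761×10^-7
Ω = [Ca²⁺][CO3²⁻]/Ksp = (9.20×10^-3)(1.951×10^-5) / 6.761×10^-7 = 0.266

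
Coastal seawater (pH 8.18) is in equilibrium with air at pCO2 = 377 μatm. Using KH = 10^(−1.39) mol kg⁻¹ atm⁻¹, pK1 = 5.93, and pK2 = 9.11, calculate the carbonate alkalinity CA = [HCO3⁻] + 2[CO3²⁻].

[CO2*] = KH · pCO2 = 10^(−1.39) × 377×10^-6 = 1.536×10^-5 mol/kg
α₀ = 1/(1 + K1/[H⁺] + K1K2/[H⁺]²) = 1/(1 + 10^+2.25 + 10^+1.32) = 0.005007
DIC = [CO2*]/α₀ = 1.536×10^-5 / 0.005007 = 3.067 mmol/kg
CA = (α₁ + 2α₂)·DIC = (0.8904 + 2×0.1046) × 3.067 = 3.37 mmol/kg

CA = 3.37 mmol/kg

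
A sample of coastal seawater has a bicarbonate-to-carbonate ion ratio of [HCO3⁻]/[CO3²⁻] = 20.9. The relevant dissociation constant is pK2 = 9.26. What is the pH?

pH = 7.94

From K2 = [H⁺][CO3²⁻]/[HCO3⁻]:  pH = pK2 − log₁₀([HCO3⁻]/[CO3²⁻])
log₁₀(20.9) = +1.320
pH = 9.26 − (+1.320) = 7.94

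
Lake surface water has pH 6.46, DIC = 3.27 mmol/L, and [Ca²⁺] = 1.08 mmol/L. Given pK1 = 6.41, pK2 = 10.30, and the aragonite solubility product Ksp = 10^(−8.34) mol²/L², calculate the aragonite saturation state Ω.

α₂ = 1 / (1 + [H⁺]/K2 + [H⁺]²/(K1K2)) = 1 / (1 + 10^+3.84 + 10^+3.79)
   = 1 / (1 + 6918.3 + 6166.0) = 1/1.3085×10^4 = 7.642×10^-5
[CO3²⁻] = α₂ × DIC = 7.642×10^-5 × 3.27 = 0.0002499 mmol/L = 0.2499 μmol/L
Ksp = 10^(−8.34) = 4.571×10^-9
Ω = [Ca²⁺][CO3²⁻]/Ksp = (1.08×10^-3)(2.499×10^-7) / 4.571×10^-9 = 0.0590

Ω = 0.0590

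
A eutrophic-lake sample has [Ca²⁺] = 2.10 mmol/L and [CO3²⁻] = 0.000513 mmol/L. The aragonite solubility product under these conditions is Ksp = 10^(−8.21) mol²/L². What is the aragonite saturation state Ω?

Ksp = 10^(−8.21) = 6.166×10^-9
Ω = [Ca²⁺][CO3²⁻]/Ksp = (2.10×10^-3)(0.000513×10^-3) / 6.166×10^-9 = 0.175

Ω = 0.175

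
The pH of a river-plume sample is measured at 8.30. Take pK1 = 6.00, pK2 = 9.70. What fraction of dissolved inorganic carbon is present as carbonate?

α₂ = 1 / (1 + [H⁺]/K2 + [H⁺]²/(K1K2)) = 1 / (1 + 10^+1.40 + 10^-0.90)
   = 1 / (1 + 25.119 + 0.12589) = 1/26.245 = 0.03810

α₂ = 0.0381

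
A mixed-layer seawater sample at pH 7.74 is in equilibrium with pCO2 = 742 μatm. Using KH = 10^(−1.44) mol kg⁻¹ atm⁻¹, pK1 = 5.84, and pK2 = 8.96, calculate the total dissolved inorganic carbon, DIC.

DIC = 2.30 mmol/kg

[CO2*] = KH · pCO2 = 10^(−1.44) × 742×10^-6 = 2.694×10^-5 mol/kg
α₀ = 1/(1 + K1/[H⁺] + K1K2/[H⁺]²) = 1/(1 + 10^+1.90 + 10^+0.68) = 0.01173
DIC = [CO2*]/α₀ = 2.694×10^-5 / 0.01173 = 2.30 mmol/kg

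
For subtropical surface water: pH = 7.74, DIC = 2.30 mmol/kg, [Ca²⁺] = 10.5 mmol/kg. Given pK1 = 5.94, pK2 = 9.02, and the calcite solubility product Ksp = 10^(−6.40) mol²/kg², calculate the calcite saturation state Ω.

α₂ = 1 / (1 + [H⁺]/K2 + [H⁺]²/(K1K2)) = 1 / (1 + 10^+1.28 + 10^-0.52)
   = 1 / (1 + 19.055 + 0.30200) = 1/20.357 = 0.04912
[CO3²⁻] = α₂ × DIC = 0.04912 × 2.30 = 0.1130 mmol/kg
Ksp = 10^(−6.40) = 3.981×10^-7
Ω = [Ca²⁺][CO3²⁻]/Ksp = (10.5×10^-3)(1.130×10^-4) / 3.981×10^-7 = 2.98

Ω = 2.98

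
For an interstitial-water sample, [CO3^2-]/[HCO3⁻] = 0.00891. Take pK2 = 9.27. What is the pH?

pH = 7.22

From K2 = [H⁺][CO3^2-]/[HCO3⁻]:  pH = pK2 + log₁₀([CO3^2-]/[HCO3⁻])
log₁₀(0.00891) = -2.050
pH = 9.27 + (-2.050) = 7.22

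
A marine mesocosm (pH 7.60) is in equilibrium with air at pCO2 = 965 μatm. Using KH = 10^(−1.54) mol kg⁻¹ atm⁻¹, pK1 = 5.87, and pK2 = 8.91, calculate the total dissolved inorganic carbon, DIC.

DIC = 1.60 mmol/kg

[CO2*] = KH · pCO2 = 10^(−1.54) × 965×10^-6 = 2.783×10^-5 mol/kg
α₀ = 1/(1 + K1/[H⁺] + K1K2/[H⁺]²) = 1/(1 + 10^+1.73 + 10^+0.42) = 0.01744
DIC = [CO2*]/α₀ = 2.783×10^-5 / 0.01744 = 1.60 mmol/kg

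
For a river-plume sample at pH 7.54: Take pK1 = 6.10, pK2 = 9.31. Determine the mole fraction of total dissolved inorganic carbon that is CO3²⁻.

α₂ = 1 / (1 + [H⁺]/K2 + [H⁺]²/(K1K2)) = 1 / (1 + 10^+1.77 + 10^+0.33)
   = 1 / (1 + 58.884 + 2.1380) = 1/62.022 = 0.01612

α₂ = 0.0161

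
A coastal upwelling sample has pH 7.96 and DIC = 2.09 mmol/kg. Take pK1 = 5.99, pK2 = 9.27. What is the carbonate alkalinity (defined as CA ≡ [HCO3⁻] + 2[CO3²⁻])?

CA = [HCO3⁻] + 2[CO3²⁻] = (α₁ + 2α₂)·DIC
At pH 7.96: [H⁺]/K1 = 10^-1.97 = 0.010715, K2/[H⁺] = 10^-1.31 = 0.048978
α₁ = 1/(1 + 0.010715 + 0.048978) = 1/1.0597 = 0.9437; α₂ = α₁·K2/[H⁺] = 0.04622
α₁ + 2α₂ = 1.0361
CA = 1.0361 × 2.09 = 2.17 mmol/kg

CA = 2.17 mmol/kg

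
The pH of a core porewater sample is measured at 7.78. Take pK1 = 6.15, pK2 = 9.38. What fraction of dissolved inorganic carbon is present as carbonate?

α₂ = 1 / (1 + [H⁺]/K2 + [H⁺]²/(K1K2)) = 1 / (1 + 10^+1.60 + 10^-0.03)
   = 1 / (1 + 39.811 + 0.93325) = 1/41.744 = 0.02396

α₂ = 0.0240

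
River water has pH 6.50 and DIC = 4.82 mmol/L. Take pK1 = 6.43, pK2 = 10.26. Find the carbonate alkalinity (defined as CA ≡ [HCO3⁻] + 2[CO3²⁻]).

CA = [HCO3⁻] + 2[CO3²⁻] = (α₁ + 2α₂)·DIC
At pH 6.50: [H⁺]/K1 = 10^-0.07 = 0.85114, K2/[H⁺] = 10^-3.76 = 0.00017378
α₁ = 1/(1 + 0.85114 + 0.00017378) = 1/1.8513 = 0.5402; α₂ = α₁·K2/[H⁺] = 9.387×10^-5
α₁ + 2α₂ = 0.5403
CA = 0.5403 × 4.82 = 2.60 mmol/L

CA = 2.60 mmol/L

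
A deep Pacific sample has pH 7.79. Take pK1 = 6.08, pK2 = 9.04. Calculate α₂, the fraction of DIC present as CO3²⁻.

α₂ = 1 / (1 + [H⁺]/K2 + [H⁺]²/(K1K2)) = 1 / (1 + 10^+1.25 + 10^-0.46)
   = 1 / (1 + 17.783 + 0.34674) = 1/19.130 = 0.05228

α₂ = 0.0523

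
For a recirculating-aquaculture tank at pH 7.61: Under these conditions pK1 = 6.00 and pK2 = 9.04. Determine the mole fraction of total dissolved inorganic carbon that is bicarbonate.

α₁ = 0.942

α₁ = 1 / (1 + [H⁺]/K1 + K2/[H⁺]) = 1 / (1 + 10^-1.61 + 10^-1.43)
   = 1 / (1 + 0.024547 + 0.037154) = 1/1.0617 = 0.9419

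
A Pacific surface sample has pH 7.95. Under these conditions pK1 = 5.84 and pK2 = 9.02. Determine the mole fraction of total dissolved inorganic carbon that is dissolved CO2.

α₀ = 0.00710

α₀ = 1 / (1 + K1/[H⁺] + K1K2/[H⁺]²) = 1 / (1 + 10^+2.11 + 10^+1.04)
   = 1 / (1 + 128.82 + 10.965) = 1/140.79 = 0.007103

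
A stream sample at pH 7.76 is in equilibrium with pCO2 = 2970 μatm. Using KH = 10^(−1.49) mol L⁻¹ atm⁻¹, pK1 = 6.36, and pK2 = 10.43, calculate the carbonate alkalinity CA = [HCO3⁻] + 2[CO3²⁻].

[CO2*] = KH · pCO2 = 10^(−1.49) × 2970×10^-6 = 9.611×10^-5 mol/L
α₀ = 1/(1 + K1/[H⁺] + K1K2/[H⁺]²) = 1/(1 + 10^+1.40 + 10^-1.27) = 0.03821
DIC = [CO2*]/α₀ = 9.611×10^-5 / 0.03821 = 2.515 mmol/L
CA = (α₁ + 2α₂)·DIC = (0.9597 + 2×0.002052) × 2.515 = 2.42 mmol/L

CA = 2.42 mmol/L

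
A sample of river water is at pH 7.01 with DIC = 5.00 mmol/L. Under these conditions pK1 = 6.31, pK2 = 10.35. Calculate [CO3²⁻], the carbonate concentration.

α₂ = 1 / (1 + [H⁺]/K2 + [H⁺]²/(K1K2)) = 1 / (1 + 10^+3.34 + 10^+2.64)
   = 1 / (1 + 2187.8 + 436.52) = 1/2625.3 = 0.0003809
[CO3²⁻] = α₂ × DIC = 0.0003809 × 5.00 = 0.00190 mmol/L = 1.90 μmol/L

[CO3²⁻] = 1.90 μmol/L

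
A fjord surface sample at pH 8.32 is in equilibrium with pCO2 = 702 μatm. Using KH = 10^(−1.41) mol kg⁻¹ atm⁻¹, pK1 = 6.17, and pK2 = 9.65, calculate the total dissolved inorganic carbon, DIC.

DIC = 4.07 mmol/kg

[CO2*] = KH · pCO2 = 10^(−1.41) × 702×10^-6 = 2.731×10^-5 mol/kg
α₀ = 1/(1 + K1/[H⁺] + K1K2/[H⁺]²) = 1/(1 + 10^+2.15 + 10^+0.82) = 0.006718
DIC = [CO2*]/α₀ = 2.731×10^-5 / 0.006718 = 4.07 mmol/kg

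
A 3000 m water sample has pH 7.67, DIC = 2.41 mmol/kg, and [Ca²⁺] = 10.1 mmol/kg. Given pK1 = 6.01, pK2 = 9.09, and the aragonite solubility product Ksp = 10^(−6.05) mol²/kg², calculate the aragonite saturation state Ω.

α₂ = 1 / (1 + [H⁺]/K2 + [H⁺]²/(K1K2)) = 1 / (1 + 10^+1.42 + 10^-0.24)
   = 1 / (1 + 26.303 + 0.57544) = 1/27.878 = 0.03587
[CO3²⁻] = α₂ × DIC = 0.03587 × 2.41 = 0.08645 mmol/kg
Ksp = 10^(−6.05) = 8.913×10^-7
Ω = [Ca²⁺][CO3²⁻]/Ksp = (10.1×10^-3)(8.645×10^-5) / 8.913×10^-7 = 0.980

Ω = 0.980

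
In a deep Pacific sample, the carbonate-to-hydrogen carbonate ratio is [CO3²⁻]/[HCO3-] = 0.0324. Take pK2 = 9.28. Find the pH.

From K2 = [H⁺][CO3²⁻]/[HCO3-]:  pH = pK2 + log₁₀([CO3²⁻]/[HCO3-])
log₁₀(0.0324) = -1.489
pH = 9.28 + (-1.489) = 7.79

pH = 7.79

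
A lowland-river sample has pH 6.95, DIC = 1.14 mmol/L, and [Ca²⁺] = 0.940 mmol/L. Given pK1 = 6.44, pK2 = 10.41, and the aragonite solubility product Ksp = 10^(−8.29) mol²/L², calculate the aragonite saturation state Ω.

Ω = 0.0553

α₂ = 1 / (1 + [H⁺]/K2 + [H⁺]²/(K1K2)) = 1 / (1 + 10^+3.46 + 10^+2.95)
   = 1 / (1 + 2884.0 + 891.25) = 1/3776.3 = 0.0002648
[CO3²⁻] = α₂ × DIC = 0.0002648 × 1.14 = 0.0003019 mmol/L = 0.3019 μmol/L
Ksp = 10^(−8.29) = 5.129×10^-9
Ω = [Ca²⁺][CO3²⁻]/Ksp = (0.940×10^-3)(3.019×10^-7) / 5.129×10^-9 = 0.0553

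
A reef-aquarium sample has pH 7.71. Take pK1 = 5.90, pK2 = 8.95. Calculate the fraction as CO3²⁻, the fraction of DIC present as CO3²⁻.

α₂ = 1 / (1 + [H⁺]/K2 + [H⁺]²/(K1K2)) = 1 / (1 + 10^+1.24 + 10^-0.57)
   = 1 / (1 + 17.378 + 0.26915) = 1/18.647 = 0.05363

α₂ = 0.0536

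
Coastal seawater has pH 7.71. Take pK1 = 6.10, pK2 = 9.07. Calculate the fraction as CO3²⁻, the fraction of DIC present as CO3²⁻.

α₂ = 0.0409

α₂ = 1 / (1 + [H⁺]/K2 + [H⁺]²/(K1K2)) = 1 / (1 + 10^+1.36 + 10^-0.25)
   = 1 / (1 + 22.909 + 0.56234) = 1/24.471 = 0.04086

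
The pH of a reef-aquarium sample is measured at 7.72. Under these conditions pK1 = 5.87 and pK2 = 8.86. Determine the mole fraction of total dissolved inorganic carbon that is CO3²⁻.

α₂ = 0.0667

α₂ = 1 / (1 + [H⁺]/K2 + [H⁺]²/(K1K2)) = 1 / (1 + 10^+1.14 + 10^-0.71)
   = 1 / (1 + 13.804 + 0.19498) = 1/14.999 = 0.06667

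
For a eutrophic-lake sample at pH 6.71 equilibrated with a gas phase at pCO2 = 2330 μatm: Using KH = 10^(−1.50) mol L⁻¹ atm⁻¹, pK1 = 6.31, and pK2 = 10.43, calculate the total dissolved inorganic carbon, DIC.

DIC = 0.259 mmol/L

[CO2*] = KH · pCO2 = 10^(−1.50) × 2330×10^-6 = 7.368×10^-5 mol/L
α₀ = 1/(1 + K1/[H⁺] + K1K2/[H⁺]²) = 1/(1 + 10^+0.40 + 10^-3.32) = 0.2847
DIC = [CO2*]/α₀ = 7.368×10^-5 / 0.2847 = 0.259 mmol/L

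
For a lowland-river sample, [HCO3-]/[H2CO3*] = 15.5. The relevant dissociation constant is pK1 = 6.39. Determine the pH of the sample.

pH = 7.58

From K1 = [H⁺][HCO3-]/[H2CO3*]:  pH = pK1 + log₁₀([HCO3-]/[H2CO3*])
log₁₀(15.5) = +1.190
pH = 6.39 + (+1.190) = 7.58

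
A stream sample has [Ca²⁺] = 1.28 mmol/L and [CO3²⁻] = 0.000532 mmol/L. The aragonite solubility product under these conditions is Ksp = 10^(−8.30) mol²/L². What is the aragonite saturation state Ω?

Ksp = 10^(−8.30) = 5.012×10^-9
Ω = [Ca²⁺][CO3²⁻]/Ksp = (1.28×10^-3)(0.000532×10^-3) / 5.012×10^-9 = 0.136

Ω = 0.136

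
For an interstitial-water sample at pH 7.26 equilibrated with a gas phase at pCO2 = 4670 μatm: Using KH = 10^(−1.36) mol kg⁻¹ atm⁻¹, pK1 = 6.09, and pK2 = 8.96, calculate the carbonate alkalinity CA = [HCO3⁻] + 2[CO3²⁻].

CA = 3.14 mmol/kg

[CO2*] = KH · pCO2 = 10^(−1.36) × 4670×10^-6 = 2.039×10^-4 mol/kg
α₀ = 1/(1 + K1/[H⁺] + K1K2/[H⁺]²) = 1/(1 + 10^+1.17 + 10^-0.53) = 0.06217
DIC = [CO2*]/α₀ = 2.039×10^-4 / 0.06217 = 3.279 mmol/kg
CA = (α₁ + 2α₂)·DIC = (0.9195 + 2×0.01835) × 3.279 = 3.14 mmol/kg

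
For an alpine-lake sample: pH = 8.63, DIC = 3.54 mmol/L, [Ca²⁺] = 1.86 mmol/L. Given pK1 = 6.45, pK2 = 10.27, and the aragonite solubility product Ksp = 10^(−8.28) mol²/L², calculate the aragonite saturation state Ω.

Ω = 27.9

α₂ = 1 / (1 + [H⁺]/K2 + [H⁺]²/(K1K2)) = 1 / (1 + 10^+1.64 + 10^-0.54)
   = 1 / (1 + 43.652 + 0.28840) = 1/44.940 = 0.02225
[CO3²⁻] = α₂ × DIC = 0.02225 × 3.54 = 0.07877 mmol/L
Ksp = 10^(−8.28) = 5.248×10^-9
Ω = [Ca²⁺][CO3²⁻]/Ksp = (1.86×10^-3)(7.877×10^-5) / 5.248×10^-9 = 27.9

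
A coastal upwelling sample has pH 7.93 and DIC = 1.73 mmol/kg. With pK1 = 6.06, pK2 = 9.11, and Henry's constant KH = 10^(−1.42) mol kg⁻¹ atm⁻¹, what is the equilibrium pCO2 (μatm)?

α₀ = 1 / (1 + K1/[H⁺] + K1K2/[H⁺]²) = 1 / (1 + 10^+1.87 + 10^+0.69)
   = 1 / (1 + 74.131 + 4.8978) = 1/80.029 = 0.01250
[CO2*] = α₀ × DIC = 0.01250 × 1.73 = 0.02162 mmol/kg
pCO2 = [CO2*]/KH = 2.162×10^-5 / 3.802×10^-2 = 569 μatm

pCO2 = 569 μatm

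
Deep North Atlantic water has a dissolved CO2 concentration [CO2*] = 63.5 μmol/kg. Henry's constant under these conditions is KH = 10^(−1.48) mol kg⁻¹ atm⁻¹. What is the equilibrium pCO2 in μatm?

pCO2 = 1920 μatm

KH = 10^(−1.48) = 3.311×10^-2 mol kg⁻¹ atm⁻¹
pCO2 = [CO2*]/KH = 63.5×10^-6 / 3.311×10^-2 = 1.92×10^-3 atm = 1920 μatm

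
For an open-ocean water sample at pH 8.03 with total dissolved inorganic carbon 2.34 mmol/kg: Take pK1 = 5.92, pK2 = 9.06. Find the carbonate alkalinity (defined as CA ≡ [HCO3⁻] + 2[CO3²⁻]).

CA = 2.52 mmol/kg

CA = [HCO3⁻] + 2[CO3²⁻] = (α₁ + 2α₂)·DIC
At pH 8.03: [H⁺]/K1 = 10^-2.11 = 0.0077625, K2/[H⁺] = 10^-1.03 = 0.093325
α₁ = 1/(1 + 0.0077625 + 0.093325) = 1/1.1011 = 0.9082; α₂ = α₁·K2/[H⁺] = 0.08476
α₁ + 2α₂ = 1.0777
CA = 1.0777 × 2.34 = 2.52 mmol/kg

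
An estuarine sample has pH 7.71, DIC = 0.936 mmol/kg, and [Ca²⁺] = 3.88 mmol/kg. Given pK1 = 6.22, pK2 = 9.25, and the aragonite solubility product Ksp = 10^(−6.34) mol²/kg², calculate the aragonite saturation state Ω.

Ω = 0.216

α₂ = 1 / (1 + [H⁺]/K2 + [H⁺]²/(K1K2)) = 1 / (1 + 10^+1.54 + 10^+0.05)
   = 1 / (1 + 34.674 + 1.1220) = 1/36.796 = 0.02718
[CO3²⁻] = α₂ × DIC = 0.02718 × 0.936 = 0.02544 mmol/kg
Ksp = 10^(−6.34) = 4.571×10^-7
Ω = [Ca²⁺][CO3²⁻]/Ksp = (3.88×10^-3)(2.544×10^-5) / 4.571×10^-7 = 0.216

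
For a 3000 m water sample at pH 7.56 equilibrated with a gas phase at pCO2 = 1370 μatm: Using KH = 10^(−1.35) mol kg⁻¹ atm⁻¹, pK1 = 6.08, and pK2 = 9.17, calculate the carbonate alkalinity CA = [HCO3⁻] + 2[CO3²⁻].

[CO2*] = KH · pCO2 = 10^(−1.35) × 1370×10^-6 = 6.120×10^-5 mol/kg
α₀ = 1/(1 + K1/[H⁺] + K1K2/[H⁺]²) = 1/(1 + 10^+1.48 + 10^-0.13) = 0.03131
DIC = [CO2*]/α₀ = 6.120×10^-5 / 0.03131 = 1.955 mmol/kg
CA = (α₁ + 2α₂)·DIC = (0.9455 + 2×0.02321) × 1.955 = 1.94 mmol/kg

CA = 1.94 mmol/kg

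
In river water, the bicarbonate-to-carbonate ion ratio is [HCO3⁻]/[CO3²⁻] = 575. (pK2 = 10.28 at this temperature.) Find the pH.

pH = 7.52

From K2 = [H⁺][CO3²⁻]/[HCO3⁻]:  pH = pK2 − log₁₀([HCO3⁻]/[CO3²⁻])
log₁₀(575) = +2.760
pH = 10.28 − (+2.760) = 7.52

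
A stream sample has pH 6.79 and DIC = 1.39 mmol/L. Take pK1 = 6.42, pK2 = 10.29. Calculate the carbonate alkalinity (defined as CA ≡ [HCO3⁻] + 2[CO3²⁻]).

CA = 0.975 mmol/L

CA = [HCO3⁻] + 2[CO3²⁻] = (α₁ + 2α₂)·DIC
At pH 6.79: [H⁺]/K1 = 10^-0.37 = 0.42658, K2/[H⁺] = 10^-3.50 = 0.00031623
α₁ = 1/(1 + 0.42658 + 0.00031623) = 1/1.4269 = 0.7008; α₂ = α₁·K2/[H⁺] = 0.0002216
α₁ + 2α₂ = 0.7013
CA = 0.7013 × 1.39 = 0.975 mmol/L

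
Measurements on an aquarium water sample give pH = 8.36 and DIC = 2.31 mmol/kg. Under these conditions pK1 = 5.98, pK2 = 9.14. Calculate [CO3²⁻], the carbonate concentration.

α₂ = 1 / (1 + [H⁺]/K2 + [H⁺]²/(K1K2)) = 1 / (1 + 10^+0.78 + 10^-1.60)
   = 1 / (1 + 6.0256 + 0.025119) = 1/7.0507 = 0.1418
[CO3²⁻] = α₂ × DIC = 0.1418 × 2.31 = 0.328 mmol/kg

[CO3²⁻] = 0.328 mmol/kg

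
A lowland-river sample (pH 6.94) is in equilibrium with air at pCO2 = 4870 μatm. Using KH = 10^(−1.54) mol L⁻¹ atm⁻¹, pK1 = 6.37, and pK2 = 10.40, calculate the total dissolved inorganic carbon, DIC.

DIC = 0.662 mmol/L

[CO2*] = KH · pCO2 = 10^(−1.54) × 4870×10^-6 = 1.405×10^-4 mol/L
α₀ = 1/(1 + K1/[H⁺] + K1K2/[H⁺]²) = 1/(1 + 10^+0.57 + 10^-2.89) = 0.2120
DIC = [CO2*]/α₀ = 1.405×10^-4 / 0.2120 = 0.662 mmol/L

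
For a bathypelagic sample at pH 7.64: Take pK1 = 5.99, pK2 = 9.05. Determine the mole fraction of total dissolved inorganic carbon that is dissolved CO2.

α₀ = 1 / (1 + K1/[H⁺] + K1K2/[H⁺]²) = 1 / (1 + 10^+1.65 + 10^+0.24)
   = 1 / (1 + 44.668 + 1.7378) = 1/47.406 = 0.02109

α₀ = 0.0211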